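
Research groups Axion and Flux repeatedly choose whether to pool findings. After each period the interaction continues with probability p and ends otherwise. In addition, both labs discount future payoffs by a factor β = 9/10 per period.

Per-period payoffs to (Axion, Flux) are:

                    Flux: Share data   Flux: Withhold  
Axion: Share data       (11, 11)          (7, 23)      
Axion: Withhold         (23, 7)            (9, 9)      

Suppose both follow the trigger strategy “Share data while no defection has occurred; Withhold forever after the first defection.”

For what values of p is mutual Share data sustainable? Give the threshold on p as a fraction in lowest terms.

With continuation probability p and discount β, the effective per-period discount factor is βp.
Grim-trigger IC: βp ≥ (23−11)/(23−9) = 6/7.
So p ≥ (6/7)/(9/10) = 20/21.

20/21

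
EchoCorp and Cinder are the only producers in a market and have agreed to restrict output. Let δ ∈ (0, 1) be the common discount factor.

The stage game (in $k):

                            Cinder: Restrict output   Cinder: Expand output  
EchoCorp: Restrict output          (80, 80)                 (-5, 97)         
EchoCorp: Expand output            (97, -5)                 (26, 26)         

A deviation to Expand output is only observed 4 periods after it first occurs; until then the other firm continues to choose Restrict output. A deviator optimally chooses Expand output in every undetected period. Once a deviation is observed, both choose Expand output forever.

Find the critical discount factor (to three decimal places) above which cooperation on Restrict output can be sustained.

0.700

Deviating for the 4 undetected periods gains 97−80 = 17 per period over cooperation, then loses 80−26 = 54 per period forever once punishment starts.
Gain: 17(1 + δ + … + δ^3); loss: 54·δ^4/(1−δ).
No profitable deviation ⇔ 17(1−δ^4) ≤ 54·δ^4, i.e. δ^4 ≥ 17/(17+54) = 17/71.
Hence δ ≥ (17/71)^(1/4) ≈ 0.700.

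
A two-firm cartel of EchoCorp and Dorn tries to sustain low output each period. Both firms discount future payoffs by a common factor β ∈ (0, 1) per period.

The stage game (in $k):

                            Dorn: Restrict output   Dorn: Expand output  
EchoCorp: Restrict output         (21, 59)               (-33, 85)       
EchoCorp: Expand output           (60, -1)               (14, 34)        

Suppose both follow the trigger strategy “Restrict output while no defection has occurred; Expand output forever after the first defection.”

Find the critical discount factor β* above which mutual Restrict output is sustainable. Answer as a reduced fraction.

39/46

EchoCorp: cooperation gives 21 each period; deviation gives 60 once then 14 forever.
  21/(1−β) ≥ 60 + 14β/(1−β) ⇒ β ≥ 39/46.
Dorn: cooperation gives 59 each period; deviation gives 85 once then 34 forever.
  β ≥ 26/51.
Both must hold, so the binding constraint is EchoCorp's: β ≥ 39/46.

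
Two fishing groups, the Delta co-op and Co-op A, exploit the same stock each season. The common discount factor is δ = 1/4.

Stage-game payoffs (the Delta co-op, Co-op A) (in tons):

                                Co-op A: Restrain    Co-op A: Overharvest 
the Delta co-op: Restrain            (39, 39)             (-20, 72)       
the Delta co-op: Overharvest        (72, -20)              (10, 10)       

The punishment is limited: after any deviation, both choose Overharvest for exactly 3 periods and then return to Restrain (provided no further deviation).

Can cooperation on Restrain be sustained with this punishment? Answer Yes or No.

IC: δ+…+δ^3 ≥ (72−39)/(39−10) = 33/29.
At δ = 1/4: partial sum = 0.3281 < 1.1379. Cooperation not sustainable.

No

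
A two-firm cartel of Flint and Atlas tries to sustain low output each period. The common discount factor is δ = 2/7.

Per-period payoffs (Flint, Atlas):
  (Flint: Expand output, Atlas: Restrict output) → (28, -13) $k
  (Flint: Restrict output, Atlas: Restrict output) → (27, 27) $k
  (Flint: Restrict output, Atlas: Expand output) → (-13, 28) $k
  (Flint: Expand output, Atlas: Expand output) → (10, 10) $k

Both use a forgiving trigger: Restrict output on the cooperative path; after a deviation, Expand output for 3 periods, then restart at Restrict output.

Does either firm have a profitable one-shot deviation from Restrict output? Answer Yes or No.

No

IC: δ+…+δ^3 ≥ (28−27)/(27−10) = 1/17.
At δ = 2/7: partial sum = 0.3907 ≥ 0.0588. Cooperation sustainable.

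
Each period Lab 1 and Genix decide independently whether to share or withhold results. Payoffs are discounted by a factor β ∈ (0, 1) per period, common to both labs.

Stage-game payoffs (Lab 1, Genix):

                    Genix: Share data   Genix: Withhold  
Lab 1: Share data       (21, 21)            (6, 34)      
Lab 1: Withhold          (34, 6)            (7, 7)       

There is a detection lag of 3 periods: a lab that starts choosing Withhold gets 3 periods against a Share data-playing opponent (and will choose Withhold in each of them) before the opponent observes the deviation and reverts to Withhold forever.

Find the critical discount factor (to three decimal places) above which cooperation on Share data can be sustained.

A deviator earns 34 for 3 periods, then 7 forever; cooperating earns 21 forever. Multiplying the IC by (1−β):
21 ≥ 34(1−β^3) + 7β^3, so 27·β^3 ≥ 13 and β^3 ≥ 13/27.
β ≥ (13/27)^(1/3) ≈ 0.784.

0.784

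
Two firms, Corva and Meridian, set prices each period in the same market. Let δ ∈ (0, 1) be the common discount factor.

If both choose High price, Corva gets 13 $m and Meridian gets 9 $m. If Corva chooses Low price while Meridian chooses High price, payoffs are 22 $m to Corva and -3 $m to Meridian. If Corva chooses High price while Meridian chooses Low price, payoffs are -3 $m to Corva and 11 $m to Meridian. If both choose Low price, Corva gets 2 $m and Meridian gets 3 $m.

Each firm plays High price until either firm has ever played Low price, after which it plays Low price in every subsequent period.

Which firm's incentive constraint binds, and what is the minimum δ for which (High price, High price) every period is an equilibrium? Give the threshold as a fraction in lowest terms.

Corva; δ ≥ 9/20

Corva: cooperation gives 13 each period; deviation gives 22 once then 2 forever.
  13/(1−δ) ≥ 22 + 2δ/(1−δ) ⇒ δ ≥ 9/20.
Meridian: cooperation gives 9 each period; deviation gives 11 once then 3 forever.
  δ ≥ 2/8 = 1/4.
Both must hold, so the binding constraint is Corva's: δ ≥ 9/20.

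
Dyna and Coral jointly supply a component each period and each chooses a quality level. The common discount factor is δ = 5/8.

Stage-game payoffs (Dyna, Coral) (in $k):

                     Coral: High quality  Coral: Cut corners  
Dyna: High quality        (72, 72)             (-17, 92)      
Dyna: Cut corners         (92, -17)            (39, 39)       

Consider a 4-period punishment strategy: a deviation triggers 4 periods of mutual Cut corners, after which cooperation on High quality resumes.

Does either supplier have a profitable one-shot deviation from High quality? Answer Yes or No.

No

IC: δ+…+δ^4 ≥ (92−72)/(72−39) = 20/33.
At δ = 5/8: partial sum = 1.4124 ≥ 0.6061. Cooperation sustainable.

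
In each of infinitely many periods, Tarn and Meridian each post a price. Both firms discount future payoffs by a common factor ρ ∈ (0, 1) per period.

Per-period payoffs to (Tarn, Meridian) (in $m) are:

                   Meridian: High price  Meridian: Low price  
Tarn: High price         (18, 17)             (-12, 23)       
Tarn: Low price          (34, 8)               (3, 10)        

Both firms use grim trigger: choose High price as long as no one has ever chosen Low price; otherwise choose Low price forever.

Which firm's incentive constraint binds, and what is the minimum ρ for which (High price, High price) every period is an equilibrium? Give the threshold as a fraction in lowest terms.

Tarn's threshold: (34−18)/(34−3) = 16/31.
Meridian's threshold: (23−17)/(23−10) = 6/13.
16/31 > 6/13, so Tarn binds and ρ* = 16/31.

Tarn; ρ ≥ 16/31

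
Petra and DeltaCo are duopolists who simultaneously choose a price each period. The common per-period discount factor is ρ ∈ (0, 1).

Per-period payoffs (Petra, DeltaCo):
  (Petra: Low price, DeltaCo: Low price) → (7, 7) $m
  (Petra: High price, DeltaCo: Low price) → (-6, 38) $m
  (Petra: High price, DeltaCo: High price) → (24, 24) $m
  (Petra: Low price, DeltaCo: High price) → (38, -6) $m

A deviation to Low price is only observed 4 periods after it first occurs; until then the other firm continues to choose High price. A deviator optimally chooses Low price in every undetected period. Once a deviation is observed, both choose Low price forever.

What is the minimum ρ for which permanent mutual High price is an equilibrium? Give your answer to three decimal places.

0.820

The best deviation is to choose Low price for all 4 undetected periods, earning 38 each, then 7 forever once detected.
Deviation value: 38(1−ρ^4)/(1−ρ) + 7ρ^4/(1−ρ); cooperation value: 24/(1−ρ).
IC: 24 ≥ 38(1−ρ^4) + 7ρ^4 = 38 − 31ρ^4.
So ρ^4 ≥ 14/31, giving ρ ≥ (14/31)^(1/4) ≈ 0.820.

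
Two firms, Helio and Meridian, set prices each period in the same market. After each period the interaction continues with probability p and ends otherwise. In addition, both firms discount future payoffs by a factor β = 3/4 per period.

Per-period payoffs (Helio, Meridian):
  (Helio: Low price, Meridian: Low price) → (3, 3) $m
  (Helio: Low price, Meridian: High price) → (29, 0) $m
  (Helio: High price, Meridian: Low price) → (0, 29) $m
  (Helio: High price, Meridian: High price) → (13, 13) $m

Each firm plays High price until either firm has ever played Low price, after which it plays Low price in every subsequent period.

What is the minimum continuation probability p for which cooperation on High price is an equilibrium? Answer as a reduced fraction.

Expected continuation weight on next period's payoff is β·p = 3/4·p, which plays the role of the discount factor.
Cooperation requires 3/4·p ≥ (29−13)/(29−3) = 8/13, hence p ≥ 32/39.

32/39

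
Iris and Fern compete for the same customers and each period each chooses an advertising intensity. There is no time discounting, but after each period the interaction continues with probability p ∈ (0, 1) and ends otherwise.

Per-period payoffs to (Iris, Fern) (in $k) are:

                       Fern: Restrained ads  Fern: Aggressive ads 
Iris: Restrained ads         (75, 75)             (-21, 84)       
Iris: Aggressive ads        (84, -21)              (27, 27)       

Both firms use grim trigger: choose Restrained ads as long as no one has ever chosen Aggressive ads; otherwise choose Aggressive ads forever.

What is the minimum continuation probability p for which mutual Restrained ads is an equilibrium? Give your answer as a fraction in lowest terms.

3/19

Expected cooperation value is 75 + p·75 + p²·75 + … = 75/(1−p); deviation gives 84 + p·27/(1−p).
75 ≥ 84(1−p) + 27p ⇒ 57p ≥ 9 ⇒ p ≥ 9/57 = 3/19.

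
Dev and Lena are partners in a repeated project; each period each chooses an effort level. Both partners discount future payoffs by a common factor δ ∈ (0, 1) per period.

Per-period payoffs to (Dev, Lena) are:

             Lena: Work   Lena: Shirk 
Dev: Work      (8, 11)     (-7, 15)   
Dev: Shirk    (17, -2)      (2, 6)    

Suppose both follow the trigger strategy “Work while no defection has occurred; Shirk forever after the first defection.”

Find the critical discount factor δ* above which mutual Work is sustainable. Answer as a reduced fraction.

Dev's threshold: (17−8)/(17−2) = 3/5.
Lena's threshold: (15−11)/(15−6) = 4/9.
3/5 > 4/9, so Dev binds and δ* = 3/5.

3/5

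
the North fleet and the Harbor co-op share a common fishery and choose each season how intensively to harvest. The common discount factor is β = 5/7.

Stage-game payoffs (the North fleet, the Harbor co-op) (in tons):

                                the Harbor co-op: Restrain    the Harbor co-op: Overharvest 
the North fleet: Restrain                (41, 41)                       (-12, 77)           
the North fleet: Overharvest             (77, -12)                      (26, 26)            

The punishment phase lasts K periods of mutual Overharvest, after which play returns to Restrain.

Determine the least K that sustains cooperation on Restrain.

No profitable deviation requires (41−26)(β+…+β^K) ≥ 77−41, i.e. β+…+β^K ≥ 12/5 ≈ 2.4000.
With β = 5/7, the partial sums are K=1: 0.7143, K=2: 1.2245, …, K=8: 2.3306, K=9: 2.3790, K=10: 2.4136.
K = 10 is the first length at which the sum reaches 2.4000.

10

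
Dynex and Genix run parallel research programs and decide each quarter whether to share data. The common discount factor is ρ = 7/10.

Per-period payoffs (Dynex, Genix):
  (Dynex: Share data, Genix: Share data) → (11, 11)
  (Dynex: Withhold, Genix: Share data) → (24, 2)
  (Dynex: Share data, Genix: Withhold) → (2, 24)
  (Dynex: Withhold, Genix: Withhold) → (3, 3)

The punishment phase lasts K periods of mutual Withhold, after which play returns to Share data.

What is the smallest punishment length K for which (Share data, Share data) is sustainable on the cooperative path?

IC: ρ(1−ρ^K)/(1−ρ) ≥ (24−11)/(11−3) = 13/8.
With ρ = 7/10: need 1 − ρ^K ≥ 13/8·(1−7/10)/(7/10), i.e. ρ^K ≤ 0.3036.
Since (7/10)^3 = 0.3430 and (7/10)^4 = 0.2401, the smallest such K is 4.

4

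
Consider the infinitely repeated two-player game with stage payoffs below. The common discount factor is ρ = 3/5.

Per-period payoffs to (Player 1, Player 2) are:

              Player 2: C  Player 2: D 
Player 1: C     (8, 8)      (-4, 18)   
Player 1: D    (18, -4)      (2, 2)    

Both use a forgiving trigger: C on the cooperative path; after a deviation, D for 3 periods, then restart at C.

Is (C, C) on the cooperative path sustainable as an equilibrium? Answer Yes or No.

No

IC: ρ+…+ρ^3 ≥ (18−8)/(8−2) = 5/3.
At ρ = 3/5: partial sum = 1.1760 < 1.6667. Cooperation not sustainable.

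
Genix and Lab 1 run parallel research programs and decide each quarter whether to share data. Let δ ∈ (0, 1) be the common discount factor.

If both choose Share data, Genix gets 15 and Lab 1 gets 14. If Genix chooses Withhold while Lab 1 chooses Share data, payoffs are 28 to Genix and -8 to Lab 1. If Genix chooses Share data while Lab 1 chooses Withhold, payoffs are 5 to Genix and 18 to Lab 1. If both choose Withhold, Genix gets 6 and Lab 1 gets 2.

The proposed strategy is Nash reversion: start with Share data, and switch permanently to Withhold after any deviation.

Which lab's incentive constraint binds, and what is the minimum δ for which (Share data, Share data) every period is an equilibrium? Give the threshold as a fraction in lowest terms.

Genix: cooperation gives 15 each period; deviation gives 28 once then 6 forever.
  15/(1−δ) ≥ 28 + 6δ/(1−δ) ⇒ δ ≥ 13/22.
Lab 1: cooperation gives 14 each period; deviation gives 18 once then 2 forever.
  δ ≥ 4/16 = 1/4.
Both must hold, so the binding constraint is Genix's: δ ≥ 13/22.

Genix; δ ≥ 13/22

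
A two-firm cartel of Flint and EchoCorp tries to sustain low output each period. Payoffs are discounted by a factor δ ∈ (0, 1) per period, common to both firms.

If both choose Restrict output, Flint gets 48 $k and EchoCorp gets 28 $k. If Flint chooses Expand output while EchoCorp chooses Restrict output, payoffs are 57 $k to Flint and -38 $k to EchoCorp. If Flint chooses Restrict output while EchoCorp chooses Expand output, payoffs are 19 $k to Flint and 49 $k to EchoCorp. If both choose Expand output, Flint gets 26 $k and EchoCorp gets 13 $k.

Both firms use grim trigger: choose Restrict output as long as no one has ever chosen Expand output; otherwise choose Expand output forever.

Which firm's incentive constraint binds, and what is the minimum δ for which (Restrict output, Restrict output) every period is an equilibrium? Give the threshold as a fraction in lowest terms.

EchoCorp; δ ≥ 7/12

Flint's threshold: (57−48)/(57−26) = 9/31.
EchoCorp's threshold: (49−28)/(49−13) = 7/12.
9/31 < 7/12, so EchoCorp binds and δ* = 7/12.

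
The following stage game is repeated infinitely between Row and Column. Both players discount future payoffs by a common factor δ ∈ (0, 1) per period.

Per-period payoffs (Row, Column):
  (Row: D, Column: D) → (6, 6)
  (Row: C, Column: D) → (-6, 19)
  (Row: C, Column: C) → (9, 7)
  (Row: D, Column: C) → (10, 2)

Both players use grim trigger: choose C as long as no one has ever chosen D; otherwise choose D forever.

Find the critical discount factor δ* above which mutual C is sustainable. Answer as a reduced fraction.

12/13

For Row: deviation gain 10−9 = 1, per-period punishment loss 9−6 = 3. IC gives δ ≥ 1/4.
For Column: gain 12, loss 1 per period, so δ ≥ 12/13.
The tighter constraint is Column's, so cooperation needs δ ≥ 12/13.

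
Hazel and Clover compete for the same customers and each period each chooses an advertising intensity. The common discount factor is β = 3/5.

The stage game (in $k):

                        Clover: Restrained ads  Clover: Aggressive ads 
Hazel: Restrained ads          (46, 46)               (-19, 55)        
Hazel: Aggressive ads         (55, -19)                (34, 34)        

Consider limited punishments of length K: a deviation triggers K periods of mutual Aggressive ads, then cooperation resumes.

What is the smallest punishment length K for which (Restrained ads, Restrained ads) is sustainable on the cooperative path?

Need Σ_{k=1}^{K} β^k ≥ (55−46)/(46−34) = 0.7500 at β = 3/5.
At K = 1 the sum is 0.6000 < 0.7500; at K = 2 it is 0.9600 ≥ 0.7500.
So the minimum punishment length is K = 2.

2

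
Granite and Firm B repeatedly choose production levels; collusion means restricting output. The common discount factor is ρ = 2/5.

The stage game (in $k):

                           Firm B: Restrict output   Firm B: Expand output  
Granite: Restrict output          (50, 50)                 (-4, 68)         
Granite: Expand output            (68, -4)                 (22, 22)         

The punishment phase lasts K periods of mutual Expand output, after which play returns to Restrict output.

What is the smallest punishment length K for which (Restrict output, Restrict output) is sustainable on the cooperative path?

4

No profitable deviation requires (50−22)(ρ+…+ρ^K) ≥ 68−50, i.e. ρ+…+ρ^K ≥ 9/14 ≈ 0.6429.
With ρ = 2/5, the partial sums are K=1: 0.4000, K=2: 0.5600, K=3: 0.6240, K=4: 0.6496.
K = 4 is the first length at which the sum reaches 0.6429.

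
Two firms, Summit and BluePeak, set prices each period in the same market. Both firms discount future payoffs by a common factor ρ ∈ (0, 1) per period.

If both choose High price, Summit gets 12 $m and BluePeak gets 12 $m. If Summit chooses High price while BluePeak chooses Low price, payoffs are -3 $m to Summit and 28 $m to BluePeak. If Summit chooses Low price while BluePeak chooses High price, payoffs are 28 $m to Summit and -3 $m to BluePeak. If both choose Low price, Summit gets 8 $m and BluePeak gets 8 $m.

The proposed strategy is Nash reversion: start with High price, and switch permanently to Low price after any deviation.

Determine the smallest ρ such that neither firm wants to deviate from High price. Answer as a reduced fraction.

Under grim trigger the critical discount factor is (T−C)/(T−P) with T = 28, C = 12, P = 8.
ρ* = (28−12)/(28−8) = 16/20 = 4/5.

4/5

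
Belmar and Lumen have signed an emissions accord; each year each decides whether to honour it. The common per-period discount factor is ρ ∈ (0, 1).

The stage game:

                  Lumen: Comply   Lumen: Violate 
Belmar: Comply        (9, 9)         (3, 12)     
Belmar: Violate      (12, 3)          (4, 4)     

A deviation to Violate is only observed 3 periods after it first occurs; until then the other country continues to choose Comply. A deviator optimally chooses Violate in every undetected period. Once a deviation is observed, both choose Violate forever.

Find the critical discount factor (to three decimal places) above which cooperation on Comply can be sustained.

0.721

Deviating for the 3 undetected periods gains 12−9 = 3 per period over cooperation, then loses 9−4 = 5 per period forever once punishment starts.
Gain: 3(1 + ρ + … + ρ^2); loss: 5·ρ^3/(1−ρ).
No profitable deviation ⇔ 3(1−ρ^3) ≤ 5·ρ^3, i.e. ρ^3 ≥ 3/(3+5) = 3/8.
Hence ρ ≥ (3/8)^(1/3) ≈ 0.721.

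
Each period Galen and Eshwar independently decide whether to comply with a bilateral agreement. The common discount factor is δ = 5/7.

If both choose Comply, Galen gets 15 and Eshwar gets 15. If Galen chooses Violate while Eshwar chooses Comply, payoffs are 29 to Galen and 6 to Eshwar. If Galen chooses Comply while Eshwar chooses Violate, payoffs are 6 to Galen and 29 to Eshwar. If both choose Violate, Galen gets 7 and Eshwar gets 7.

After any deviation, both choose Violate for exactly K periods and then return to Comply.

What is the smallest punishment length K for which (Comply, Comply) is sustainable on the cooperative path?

4

Need Σ_{k=1}^{K} δ^k ≥ (29−15)/(15−7) = 1.7500 at δ = 5/7.
At K = 3 the sum is 1.5889 < 1.7500; at K = 4 it is 1.8492 ≥ 1.7500.
So the minimum punishment length is K = 4.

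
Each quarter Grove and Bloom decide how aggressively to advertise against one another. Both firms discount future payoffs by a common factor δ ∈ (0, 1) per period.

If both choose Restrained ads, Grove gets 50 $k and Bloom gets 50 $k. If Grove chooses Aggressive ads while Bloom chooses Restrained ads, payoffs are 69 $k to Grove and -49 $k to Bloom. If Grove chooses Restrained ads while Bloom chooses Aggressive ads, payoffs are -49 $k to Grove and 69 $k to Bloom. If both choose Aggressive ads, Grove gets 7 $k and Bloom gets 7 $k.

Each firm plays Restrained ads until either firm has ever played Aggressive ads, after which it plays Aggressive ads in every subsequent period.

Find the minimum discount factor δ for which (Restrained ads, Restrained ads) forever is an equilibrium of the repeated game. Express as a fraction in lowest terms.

19/62

Cooperation forever yields 50 each period: 50/(1−δ).
Deviating yields 69 once, then 7 forever: 69 + 7δ/(1−δ).
No profitable deviation requires 50/(1−δ) ≥ 69 + 7δ/(1−δ).
Multiplying by (1−δ): 50 ≥ 69(1−δ) + 7δ = 69 − 62δ.
So 62δ ≥ 19, i.e. δ ≥ 19/62.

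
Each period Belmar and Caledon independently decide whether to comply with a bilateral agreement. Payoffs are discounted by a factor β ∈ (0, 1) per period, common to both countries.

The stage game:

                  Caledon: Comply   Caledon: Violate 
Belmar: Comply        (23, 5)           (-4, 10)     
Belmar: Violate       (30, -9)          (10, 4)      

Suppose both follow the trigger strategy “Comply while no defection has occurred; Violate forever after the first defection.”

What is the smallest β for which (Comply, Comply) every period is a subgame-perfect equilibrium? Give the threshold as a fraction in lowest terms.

5/6

Belmar: cooperation gives 23 each period; deviation gives 30 once then 10 forever.
  23/(1−β) ≥ 30 + 10β/(1−β) ⇒ β ≥ 7/20.
Caledon: cooperation gives 5 each period; deviation gives 10 once then 4 forever.
  β ≥ 5/6.
Both must hold, so the binding constraint is Caledon's: β ≥ 5/6.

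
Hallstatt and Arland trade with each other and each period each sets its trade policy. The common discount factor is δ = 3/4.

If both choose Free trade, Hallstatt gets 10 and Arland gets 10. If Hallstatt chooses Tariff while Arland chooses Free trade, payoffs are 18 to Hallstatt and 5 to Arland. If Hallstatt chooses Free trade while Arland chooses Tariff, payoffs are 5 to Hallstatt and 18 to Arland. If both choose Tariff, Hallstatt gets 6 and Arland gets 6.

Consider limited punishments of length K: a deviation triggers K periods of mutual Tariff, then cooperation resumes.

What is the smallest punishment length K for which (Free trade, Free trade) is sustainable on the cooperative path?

4

IC: δ(1−δ^K)/(1−δ) ≥ (18−10)/(10−6) = 2.
With δ = 3/4: need 1 − δ^K ≥ 2·(1−3/4)/(3/4), i.e. δ^K ≤ 0.3333.
Since (3/4)^3 = 0.4219 and (3/4)^4 = 0.3164, the smallest such K is 4.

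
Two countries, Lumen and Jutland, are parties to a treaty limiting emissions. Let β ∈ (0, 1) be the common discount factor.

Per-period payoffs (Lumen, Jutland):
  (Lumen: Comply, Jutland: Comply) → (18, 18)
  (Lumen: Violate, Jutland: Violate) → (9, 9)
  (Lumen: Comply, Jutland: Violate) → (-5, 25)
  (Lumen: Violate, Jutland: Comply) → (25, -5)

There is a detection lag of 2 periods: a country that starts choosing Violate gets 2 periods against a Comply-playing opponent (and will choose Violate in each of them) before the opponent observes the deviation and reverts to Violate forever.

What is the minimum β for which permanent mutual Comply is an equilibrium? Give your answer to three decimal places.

0.661

The best deviation is to choose Violate for all 2 undetected periods, earning 25 each, then 9 forever once detected.
Deviation value: 25(1−β^2)/(1−β) + 9β^2/(1−β); cooperation value: 18/(1−β).
IC: 18 ≥ 25(1−β^2) + 9β^2 = 25 − 16β^2.
So β^2 ≥ 7/16, giving β ≥ (7/16)^(1/2) ≈ 0.661.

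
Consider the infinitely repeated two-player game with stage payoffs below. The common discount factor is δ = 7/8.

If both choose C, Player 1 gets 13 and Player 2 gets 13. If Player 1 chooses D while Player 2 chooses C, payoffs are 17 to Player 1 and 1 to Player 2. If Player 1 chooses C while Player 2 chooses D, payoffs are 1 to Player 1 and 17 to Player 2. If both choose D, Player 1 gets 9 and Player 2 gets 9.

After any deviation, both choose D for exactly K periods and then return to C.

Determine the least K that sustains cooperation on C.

No profitable deviation requires (13−9)(δ+…+δ^K) ≥ 17−13, i.e. δ+…+δ^K ≥ 1 ≈ 1.0000.
With δ = 7/8, the partial sums are K=1: 0.8750, K=2: 1.6406.
K = 2 is the first length at which the sum reaches 1.0000.

2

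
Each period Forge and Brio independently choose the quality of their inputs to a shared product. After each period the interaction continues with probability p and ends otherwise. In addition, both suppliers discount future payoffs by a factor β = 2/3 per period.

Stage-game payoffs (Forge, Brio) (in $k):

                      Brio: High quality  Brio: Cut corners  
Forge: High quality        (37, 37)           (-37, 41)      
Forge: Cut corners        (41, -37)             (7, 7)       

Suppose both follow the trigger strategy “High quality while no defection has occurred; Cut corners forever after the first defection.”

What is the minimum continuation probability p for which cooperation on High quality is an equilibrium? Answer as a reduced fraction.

Expected continuation weight on next period's payoff is β·p = 2/3·p, which plays the role of the discount factor.
Cooperation requires 2/3·p ≥ (41−37)/(41−7) = 2/17, hence p ≥ 3/17.

3/17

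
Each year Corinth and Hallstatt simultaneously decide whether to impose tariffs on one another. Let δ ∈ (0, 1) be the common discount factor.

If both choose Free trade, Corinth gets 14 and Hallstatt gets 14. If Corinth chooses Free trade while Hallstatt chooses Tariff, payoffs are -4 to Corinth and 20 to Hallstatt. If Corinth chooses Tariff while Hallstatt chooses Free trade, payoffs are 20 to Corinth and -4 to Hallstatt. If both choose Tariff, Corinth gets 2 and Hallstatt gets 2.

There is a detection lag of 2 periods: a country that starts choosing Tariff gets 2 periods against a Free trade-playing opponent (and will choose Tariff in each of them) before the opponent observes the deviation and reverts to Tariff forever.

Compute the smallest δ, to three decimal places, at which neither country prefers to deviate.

0.577

The best deviation is to choose Tariff for all 2 undetected periods, earning 20 each, then 2 forever once detected.
Deviation value: 20(1−δ^2)/(1−δ) + 2δ^2/(1−δ); cooperation value: 14/(1−δ).
IC: 14 ≥ 20(1−δ^2) + 2δ^2 = 20 − 18δ^2.
So δ^2 ≥ 6/18 = 1/3, giving δ ≥ (1/3)^(1/2) ≈ 0.577.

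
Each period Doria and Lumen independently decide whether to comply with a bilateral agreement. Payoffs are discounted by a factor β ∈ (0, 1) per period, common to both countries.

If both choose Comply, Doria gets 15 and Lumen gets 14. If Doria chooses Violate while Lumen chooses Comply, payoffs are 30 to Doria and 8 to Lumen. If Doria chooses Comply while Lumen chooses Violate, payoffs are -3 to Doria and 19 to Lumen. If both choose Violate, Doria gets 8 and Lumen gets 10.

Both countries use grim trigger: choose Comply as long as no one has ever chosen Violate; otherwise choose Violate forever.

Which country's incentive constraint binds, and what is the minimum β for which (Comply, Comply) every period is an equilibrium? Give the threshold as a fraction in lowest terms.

Doria's threshold: (30−15)/(30−8) = 15/22.
Lumen's threshold: (19−14)/(19−10) = 5/9.
15/22 > 5/9, so Doria binds and β* = 15/22.

Doria; β ≥ 15/22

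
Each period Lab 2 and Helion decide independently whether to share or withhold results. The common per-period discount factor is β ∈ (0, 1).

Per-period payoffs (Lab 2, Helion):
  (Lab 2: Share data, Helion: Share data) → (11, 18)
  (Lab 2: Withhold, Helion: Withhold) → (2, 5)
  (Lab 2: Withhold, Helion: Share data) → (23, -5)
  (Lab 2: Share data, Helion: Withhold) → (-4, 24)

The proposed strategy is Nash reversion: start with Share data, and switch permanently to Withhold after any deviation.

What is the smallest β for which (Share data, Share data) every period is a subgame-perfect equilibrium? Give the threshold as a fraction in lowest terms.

For Lab 2: deviation gain 23−11 = 12, per-period punishment loss 11−2 = 9. IC gives β ≥ 12/21 = 4/7.
For Helion: gain 6, loss 13 per period, so β ≥ 6/19.
The tighter constraint is Lab 2's, so cooperation needs β ≥ 4/7.

4/7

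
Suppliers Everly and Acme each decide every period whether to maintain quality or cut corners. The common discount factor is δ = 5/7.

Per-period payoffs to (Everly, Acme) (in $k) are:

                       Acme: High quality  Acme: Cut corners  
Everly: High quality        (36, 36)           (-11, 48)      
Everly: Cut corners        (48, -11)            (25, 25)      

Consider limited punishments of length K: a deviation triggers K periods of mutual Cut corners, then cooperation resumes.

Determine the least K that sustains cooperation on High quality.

2

IC: δ(1−δ^K)/(1−δ) ≥ (48−36)/(36−25) = 12/11.
With δ = 5/7: need 1 − δ^K ≥ 12/11·(1−5/7)/(5/7), i.e. δ^K ≤ 0.5636.
Since (5/7)^1 = 0.7143 and (5/7)^2 = 0.5102, the smallest such K is 2.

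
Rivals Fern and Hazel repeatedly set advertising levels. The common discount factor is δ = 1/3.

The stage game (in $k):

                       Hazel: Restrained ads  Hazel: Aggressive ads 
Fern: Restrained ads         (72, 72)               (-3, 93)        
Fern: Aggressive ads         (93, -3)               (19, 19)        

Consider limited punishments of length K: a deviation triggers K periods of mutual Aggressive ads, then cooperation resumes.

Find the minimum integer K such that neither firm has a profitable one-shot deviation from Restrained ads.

2

Need Σ_{k=1}^{K} δ^k ≥ (93−72)/(72−19) = 0.3962 at δ = 1/3.
At K = 1 the sum is 0.3333 < 0.3962; at K = 2 it is 0.4444 ≥ 0.3962.
So the minimum punishment length is K = 2.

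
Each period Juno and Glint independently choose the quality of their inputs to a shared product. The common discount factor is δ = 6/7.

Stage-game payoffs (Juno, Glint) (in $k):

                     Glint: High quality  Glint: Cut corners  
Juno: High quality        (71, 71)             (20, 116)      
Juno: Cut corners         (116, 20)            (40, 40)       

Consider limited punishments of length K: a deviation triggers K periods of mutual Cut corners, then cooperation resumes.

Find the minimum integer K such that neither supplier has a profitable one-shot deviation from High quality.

No profitable deviation requires (71−40)(δ+…+δ^K) ≥ 116−71, i.e. δ+…+δ^K ≥ 45/31 ≈ 1.4516.
With δ = 6/7, the partial sums are K=1: 0.8571, K=2: 1.5918.
K = 2 is the first length at which the sum reaches 1.4516.

2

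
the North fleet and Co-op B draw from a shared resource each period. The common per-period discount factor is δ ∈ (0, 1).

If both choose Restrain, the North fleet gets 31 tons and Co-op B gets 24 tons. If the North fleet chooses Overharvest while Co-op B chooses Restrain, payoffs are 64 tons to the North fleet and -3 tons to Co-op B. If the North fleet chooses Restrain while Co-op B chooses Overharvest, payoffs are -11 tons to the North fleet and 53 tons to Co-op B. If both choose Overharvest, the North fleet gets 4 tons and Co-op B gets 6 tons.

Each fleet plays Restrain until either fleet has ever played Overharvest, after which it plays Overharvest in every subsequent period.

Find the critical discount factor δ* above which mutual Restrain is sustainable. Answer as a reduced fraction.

29/47

the North fleet: cooperation gives 31 each period; deviation gives 64 once then 4 forever.
  31/(1−δ) ≥ 64 + 4δ/(1−δ) ⇒ δ ≥ 33/60 = 11/20.
Co-op B: cooperation gives 24 each period; deviation gives 53 once then 6 forever.
  δ ≥ 29/47.
Both must hold, so the binding constraint is Co-op B's: δ ≥ 29/47.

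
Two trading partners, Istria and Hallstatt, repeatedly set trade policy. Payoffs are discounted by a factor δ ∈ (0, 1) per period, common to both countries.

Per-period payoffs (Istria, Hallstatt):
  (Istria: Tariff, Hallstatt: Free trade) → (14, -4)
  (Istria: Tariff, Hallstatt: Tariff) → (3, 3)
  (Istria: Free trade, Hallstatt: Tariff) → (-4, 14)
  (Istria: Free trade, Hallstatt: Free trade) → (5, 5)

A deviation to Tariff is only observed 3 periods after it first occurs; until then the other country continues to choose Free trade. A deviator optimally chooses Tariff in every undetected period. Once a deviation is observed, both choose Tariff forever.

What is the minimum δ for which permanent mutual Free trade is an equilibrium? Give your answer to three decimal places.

Deviating for the 3 undetected periods gains 14−5 = 9 per period over cooperation, then loses 5−3 = 2 per period forever once punishment starts.
Gain: 9(1 + δ + … + δ^2); loss: 2·δ^3/(1−δ).
No profitable deviation ⇔ 9(1−δ^3) ≤ 2·δ^3, i.e. δ^3 ≥ 9/(9+2) = 9/11.
Hence δ ≥ (9/11)^(1/3) ≈ 0.935.

0.935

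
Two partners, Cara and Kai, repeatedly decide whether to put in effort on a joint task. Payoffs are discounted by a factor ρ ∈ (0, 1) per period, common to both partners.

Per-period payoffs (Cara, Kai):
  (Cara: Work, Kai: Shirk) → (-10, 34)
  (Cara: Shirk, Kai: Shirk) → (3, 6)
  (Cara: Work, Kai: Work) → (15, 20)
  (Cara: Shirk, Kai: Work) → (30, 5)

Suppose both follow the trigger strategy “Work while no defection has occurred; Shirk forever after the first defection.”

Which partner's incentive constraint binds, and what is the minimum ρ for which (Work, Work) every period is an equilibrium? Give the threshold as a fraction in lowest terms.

For Cara: deviation gain 30−15 = 15, per-period punishment loss 15−3 = 12. IC gives ρ ≥ 15/27 = 5/9.
For Kai: gain 14, loss 14 per period, so ρ ≥ 14/28 = 1/2.
The tighter constraint is Cara's, so cooperation needs ρ ≥ 5/9.

Cara; ρ ≥ 5/9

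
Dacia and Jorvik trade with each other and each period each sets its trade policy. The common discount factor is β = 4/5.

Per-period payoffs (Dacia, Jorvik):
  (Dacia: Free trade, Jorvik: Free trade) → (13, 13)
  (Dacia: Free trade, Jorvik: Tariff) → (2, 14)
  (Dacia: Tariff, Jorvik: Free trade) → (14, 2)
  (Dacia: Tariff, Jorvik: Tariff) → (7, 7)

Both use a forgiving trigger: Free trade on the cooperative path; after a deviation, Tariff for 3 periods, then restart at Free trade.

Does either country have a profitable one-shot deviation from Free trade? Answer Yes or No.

Comparing payoff streams over the 4 periods until play realigns: cooperate → 13(1+β+…+β^3); deviate → 14 + 7(β+…+β^3).
Cooperation is sustained iff (13−7)(β+…+β^3) ≥ 14−13.
β+…+β^3 = 4/5·(1−(4/5)^3)/(1−4/5) = 1.9520, and (14−13)/(13−7) = 0.1667.
1.9520 ≥ 0.1667, so cooperation is sustainable.

No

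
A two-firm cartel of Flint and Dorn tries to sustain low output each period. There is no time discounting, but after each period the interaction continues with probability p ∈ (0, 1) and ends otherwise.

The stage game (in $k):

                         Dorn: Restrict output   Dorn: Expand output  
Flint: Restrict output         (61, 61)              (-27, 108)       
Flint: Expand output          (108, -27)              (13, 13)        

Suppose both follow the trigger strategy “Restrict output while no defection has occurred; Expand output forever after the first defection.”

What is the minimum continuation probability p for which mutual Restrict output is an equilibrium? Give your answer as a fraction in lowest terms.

47/95

With no time discounting, the continuation probability p plays the role of the discount factor.
Grim-trigger IC: 61/(1−p) ≥ 108 + 13p/(1−p) ⇒ p ≥ (108−61)/(108−13) = 47/95.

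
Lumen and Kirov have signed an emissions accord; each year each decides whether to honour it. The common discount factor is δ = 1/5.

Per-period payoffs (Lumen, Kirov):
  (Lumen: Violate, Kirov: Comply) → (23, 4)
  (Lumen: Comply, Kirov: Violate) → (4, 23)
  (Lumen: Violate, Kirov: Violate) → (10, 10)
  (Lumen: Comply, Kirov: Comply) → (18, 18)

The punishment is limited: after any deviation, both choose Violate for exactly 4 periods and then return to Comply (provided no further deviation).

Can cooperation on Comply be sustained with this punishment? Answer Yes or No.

No

IC: δ+…+δ^4 ≥ (23−18)/(18−10) = 5/8.
At δ = 1/5: partial sum = 0.2496 < 0.6250. Cooperation not sustainable.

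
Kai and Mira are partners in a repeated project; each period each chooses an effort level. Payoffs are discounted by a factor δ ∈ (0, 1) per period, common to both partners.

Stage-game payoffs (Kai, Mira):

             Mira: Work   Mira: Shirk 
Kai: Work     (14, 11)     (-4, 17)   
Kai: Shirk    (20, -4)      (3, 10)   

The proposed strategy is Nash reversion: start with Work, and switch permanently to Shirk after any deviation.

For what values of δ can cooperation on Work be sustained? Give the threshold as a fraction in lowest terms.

For Kai: deviation gain 20−14 = 6, per-period punishment loss 14−3 = 11. IC gives δ ≥ 6/17.
For Mira: gain 6, loss 1 per period, so δ ≥ 6/7.
The tighter constraint is Mira's, so cooperation needs δ ≥ 6/7.

6/7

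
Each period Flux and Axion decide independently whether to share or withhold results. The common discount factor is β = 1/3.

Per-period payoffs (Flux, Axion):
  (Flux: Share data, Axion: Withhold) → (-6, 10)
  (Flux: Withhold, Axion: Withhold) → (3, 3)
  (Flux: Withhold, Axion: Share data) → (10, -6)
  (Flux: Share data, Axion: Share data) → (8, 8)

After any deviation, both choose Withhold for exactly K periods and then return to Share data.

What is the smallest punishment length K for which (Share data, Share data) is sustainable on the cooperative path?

IC: β(1−β^K)/(1−β) ≥ (10−8)/(8−3) = 2/5.
With β = 1/3: need 1 − β^K ≥ 2/5·(1−1/3)/(1/3), i.e. β^K ≤ 0.2000.
Since (1/3)^1 = 0.3333 and (1/3)^2 = 0.1111, the smallest such K is 2.

2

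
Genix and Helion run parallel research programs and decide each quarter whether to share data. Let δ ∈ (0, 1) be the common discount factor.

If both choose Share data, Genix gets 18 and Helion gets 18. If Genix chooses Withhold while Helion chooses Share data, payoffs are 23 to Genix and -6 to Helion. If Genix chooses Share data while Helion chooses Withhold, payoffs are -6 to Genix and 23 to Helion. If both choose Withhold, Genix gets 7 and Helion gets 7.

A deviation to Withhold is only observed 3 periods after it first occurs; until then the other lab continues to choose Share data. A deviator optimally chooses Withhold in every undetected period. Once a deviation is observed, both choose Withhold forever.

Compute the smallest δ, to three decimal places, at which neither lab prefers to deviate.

The best deviation is to choose Withhold for all 3 undetected periods, earning 23 each, then 7 forever once detected.
Deviation value: 23(1−δ^3)/(1−δ) + 7δ^3/(1−δ); cooperation value: 18/(1−δ).
IC: 18 ≥ 23(1−δ^3) + 7δ^3 = 23 − 16δ^3.
So δ^3 ≥ 5/16, giving δ ≥ (5/16)^(1/3) ≈ 0.679.

0.679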